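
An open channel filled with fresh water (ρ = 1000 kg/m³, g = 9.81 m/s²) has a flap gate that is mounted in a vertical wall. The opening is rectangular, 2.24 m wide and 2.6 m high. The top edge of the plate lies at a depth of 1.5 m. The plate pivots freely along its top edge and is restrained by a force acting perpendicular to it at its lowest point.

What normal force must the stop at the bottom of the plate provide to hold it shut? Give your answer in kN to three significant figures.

P ≈ 92.4 kN

γ = ρg = 1000 × 9.81 = 9810 N/m³ = 9.81 kN/m³.
The centroid lies 2.6/2 = 1.3 m below the top edge, so the centroid depth is h_c = 1.5 + 1.3 = 2.8 m.
A = 2.24 × 2.6 = 5.824 m².
Resultant F = γ·h_c·A = 9.81 × 2.8 × 5.824 = 159.974 kN.
I_c = b·h³/12 = 2.24 × 2.6³/12 = 3.28085 m⁴.
Centre of pressure: y_p = y_c + I_c/(y_c·A) = 2.8 + 3.28085/(2.8 × 5.824) = 2.8 + 0.20119 = 3.00119 m along the plane.
The resultant acts 1.3 + 0.20119 = 1.50119 m (along the plate) below the hinge at the top edge, so the moment about the hinge is M = F × 1.50119 = 159.974 × 1.50119 = 240.151 kN·m.
A normal force at the bottom, 2.6 m from the hinge, must supply this moment: P = 240.151/2.6 = 92.3658 kN.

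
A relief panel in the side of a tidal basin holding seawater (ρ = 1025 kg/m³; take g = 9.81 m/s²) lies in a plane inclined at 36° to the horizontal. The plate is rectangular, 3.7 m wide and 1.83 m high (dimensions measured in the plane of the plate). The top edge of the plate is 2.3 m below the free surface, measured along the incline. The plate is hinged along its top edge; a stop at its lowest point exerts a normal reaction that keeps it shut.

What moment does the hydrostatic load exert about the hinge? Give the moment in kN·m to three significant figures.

γ = ρg = 1025 × 9.81 / 1000 = 10.05525 kN/m³.
Let θ = 36° be the plate's angle to the horizontal; measure y along the incline from where the plane meets the free surface. Vertical depth h = y·sinθ with sinθ = 0.587785.
The centroid lies 1.83/2 = 0.915 m below the top edge, so y_c = 2.3 + 0.915 = 3.215 m and h_c = 3.215 × 0.587785 = 1.88973 m.
A = 3.7 × 1.83 = 6.771 m².
Resultant F = γ·h_c·A = 10.05525 × 1.88973 × 6.771 = 128.661 kN.
I_c = b·h³/12 = 3.7 × 1.83³/12 = 1.88962 m⁴.
Centre of pressure: y_p = y_c + I_c/(y_c·A) = 3.215 + 1.88962/(3.215 × 6.771) = 3.215 + 0.0868042 = 3.3018 m along the plane.
The resultant acts 0.915 + 0.0868042 = 1.0018 m (along the plate) below the hinge at the top edge, so the moment about the hinge is M = F × 1.0018 = 128.661 × 1.0018 = 128.893 kN·m.

M ≈ 129 kN·m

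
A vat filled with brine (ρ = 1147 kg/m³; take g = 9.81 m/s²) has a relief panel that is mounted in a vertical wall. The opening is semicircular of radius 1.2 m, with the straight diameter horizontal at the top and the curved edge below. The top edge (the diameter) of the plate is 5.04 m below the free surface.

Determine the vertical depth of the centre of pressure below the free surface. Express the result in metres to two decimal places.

h_p = 5.57 m

γ = ρg = 1147 × 9.81 / 1000 = 11.25207 kN/m³.
The centroid of a semicircle lies 4r/(3π) = 0.509296 m from the diameter, here below the top edge, so the centroid depth is h_c = 5.04 + 0.509296 = 5.5493 m.
A = πr²/2 = π × 1.2²/2 = 2.26195 m².
Resultant F = γ·h_c·A = 11.25207 × 5.5493 × 2.26195 = 141.239 kN.
I_c = (π/8 − 8/(9π))·r⁴ = 0.109757 × 1.2⁴ = 0.227592 m⁴.
Centre of pressure: y_p = y_c + I_c/(y_c·A) = 5.5493 + 0.227592/(5.5493 × 2.26195) = 5.5493 + 0.0181316 = 5.56743 m along the plane.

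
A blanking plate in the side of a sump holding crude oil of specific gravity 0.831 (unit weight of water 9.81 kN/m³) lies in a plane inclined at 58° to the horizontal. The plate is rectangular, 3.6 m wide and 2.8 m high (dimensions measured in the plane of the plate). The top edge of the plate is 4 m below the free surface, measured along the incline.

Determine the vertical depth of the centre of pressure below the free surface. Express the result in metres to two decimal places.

h_p = 4.68 m

γ = 0.831 × 9.81 = 8.15211 kN/m³.
Let θ = 58° be the plate's angle to the horizontal; measure y along the incline from where the plane meets the free surface. Vertical depth h = y·sinθ with sinθ = 0.848048.
The centroid lies 2.8/2 = 1.4 m below the top edge, so y_c = 4 + 1.4 = 5.4 m and h_c = 5.4 × 0.848048 = 4.57946 m.
A = 3.6 × 2.8 = 10.08 m².
Resultant F = γ·h_c·A = 8.15211 × 4.57946 × 10.08 = 376.309 kN.
I_c = b·h³/12 = 3.6 × 2.8³/12 = 6.5856 m⁴.
Centre of pressure: y_p = y_c + I_c/(y_c·A) = 5.4 + 6.5856/(5.4 × 10.08) = 5.4 + 0.120988 = 5.52099 m along the plane.
Vertically, h_p = y_p·sinθ = 5.52099 × 0.848048 = 4.68206 m.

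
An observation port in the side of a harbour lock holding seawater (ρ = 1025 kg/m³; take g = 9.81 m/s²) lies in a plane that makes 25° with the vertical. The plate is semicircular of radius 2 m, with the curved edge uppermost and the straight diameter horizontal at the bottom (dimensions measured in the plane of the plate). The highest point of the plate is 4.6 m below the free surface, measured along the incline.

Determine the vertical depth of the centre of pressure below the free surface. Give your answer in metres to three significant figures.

γ = ρg = 1025 × 9.81 / 1000 = 10.05525 kN/m³.
The plate makes 25° with the vertical, i.e. θ = 90° − 25° = 65° to the horizontal. Measuring y along the incline from the free-surface line, vertical depth h = y·sinθ with sinθ = 0.906308.
The centroid lies 4r/(3π) = 0.848826 m above the diameter, so r − 4r/(3π) = 2 − 0.848826 = 1.15117 m below the topmost point, so y_c = 4.6 + 1.15117 = 5.75117 m and h_c = 5.75117 × 0.906308 = 5.21233 m.
A = πr²/2 = π × 2²/2 = 6.28319 m².
Resultant F = γ·h_c·A = 10.05525 × 5.21233 × 6.28319 = 329.31 kN.
I_c = (π/8 − 8/(9π))·r⁴ = 0.109757 × 2⁴ = 1.75611 m⁴.
Centre of pressure: y_p = y_c + I_c/(y_c·A) = 5.75117 + 1.75611/(5.75117 × 6.28319) = 5.75117 + 0.0485977 = 5.79977 m along the plane.
Vertically, h_p = y_p·sinθ = 5.79977 × 0.906308 = 5.25638 m.

h_p = 5.26 m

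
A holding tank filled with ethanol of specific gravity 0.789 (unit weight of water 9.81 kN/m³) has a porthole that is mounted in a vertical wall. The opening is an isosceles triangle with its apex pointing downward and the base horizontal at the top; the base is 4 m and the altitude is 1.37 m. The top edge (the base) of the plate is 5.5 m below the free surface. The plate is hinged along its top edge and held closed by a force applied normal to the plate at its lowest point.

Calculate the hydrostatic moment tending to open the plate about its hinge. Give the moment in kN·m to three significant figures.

M ≈ 59.9 kN·m

γ = 0.789 × 9.81 = 7.74009 kN/m³.
With the apex down, the centroid sits h/3 = 1.37/3 = 0.456667 m below the base (the top edge), so the centroid depth is h_c = 5.5 + 0.456667 = 5.95667 m.
A = ½ × 4 × 1.37 = 2.74 m².
Resultant F = γ·h_c·A = 7.74009 × 5.95667 × 2.74 = 126.328 kN.
I_c = b·h³/36 = 4 × 1.37³/36 = 0.285706 m⁴.
Centre of pressure: y_p = y_c + I_c/(y_c·A) = 5.95667 + 0.285706/(5.95667 × 2.74) = 5.95667 + 0.0175051 = 5.97418 m along the plane.
The resultant acts 0.456667 + 0.0175051 = 0.474172 m (along the plate) below the hinge at the top edge, so the moment about the hinge is M = F × 0.474172 = 126.328 × 0.474172 = 59.9012 kN·m.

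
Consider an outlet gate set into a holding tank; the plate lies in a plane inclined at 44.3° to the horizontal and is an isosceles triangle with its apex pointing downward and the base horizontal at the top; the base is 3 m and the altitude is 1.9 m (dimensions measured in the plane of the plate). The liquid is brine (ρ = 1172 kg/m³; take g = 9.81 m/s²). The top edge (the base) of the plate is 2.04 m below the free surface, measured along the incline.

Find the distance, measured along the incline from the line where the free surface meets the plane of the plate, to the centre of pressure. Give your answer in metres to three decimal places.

γ = ρg = 1172 × 9.81 / 1000 = 11.49732 kN/m³.
Let θ = 44.3° be the plate's angle to the horizontal; measure y along the incline from where the plane meets the free surface. Vertical depth h = y·sinθ with sinθ = 0.698415.
With the apex down, the centroid sits h/3 = 1.9/3 = 0.633333 m below the base (the top edge), so y_c = 2.04 + 0.633333 = 2.67333 m and h_c = 2.67333 × 0.698415 = 1.86709 m.
A = ½ × 3 × 1.9 = 2.85 m².
Resultant F = γ·h_c·A = 11.49732 × 1.86709 × 2.85 = 61.1796 kN.
I_c = b·h³/36 = 3 × 1.9³/36 = 0.571583 m⁴.
Centre of pressure: y_p = y_c + I_c/(y_c·A) = 2.67333 + 0.571583/(2.67333 × 2.85) = 2.67333 + 0.0750208 = 2.74835 m along the plane.

y_p = 2.748 m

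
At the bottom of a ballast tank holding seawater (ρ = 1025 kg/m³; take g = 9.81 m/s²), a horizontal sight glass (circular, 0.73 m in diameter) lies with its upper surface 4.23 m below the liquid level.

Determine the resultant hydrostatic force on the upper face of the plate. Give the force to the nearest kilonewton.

F ≈ 18 kN

γ = ρg = 1025 × 9.81 / 1000 = 10.05525 kN/m³.
The plate is horizontal, so pressure is uniform at p = γ·h = 10.05525 × 4.23 = 42.5337 kN/m².
A = π(0.365)² = 0.418539 m².
F = p·A = 42.5337 × 0.418539 = 17.802 kN.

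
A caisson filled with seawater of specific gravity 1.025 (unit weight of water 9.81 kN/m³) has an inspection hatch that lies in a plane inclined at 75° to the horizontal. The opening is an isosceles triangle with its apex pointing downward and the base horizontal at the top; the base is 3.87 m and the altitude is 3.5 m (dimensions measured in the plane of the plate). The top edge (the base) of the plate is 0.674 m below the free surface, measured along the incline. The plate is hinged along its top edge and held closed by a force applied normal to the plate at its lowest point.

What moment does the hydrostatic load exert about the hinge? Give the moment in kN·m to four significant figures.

M ≈ 186.0 kN·m

γ = 1.025 × 9.81 = 10.05525 kN/m³.
Let θ = 75° be the plate's angle to the horizontal; measure y along the incline from where the plane meets the free surface. Vertical depth h = y·sinθ with sinθ = 0.965926.
With the apex down, the centroid sits h/3 = 3.5/3 = 1.16667 m below the base (the top edge), so y_c = 0.674 + 1.16667 = 1.84067 m and h_c = 1.84067 × 0.965926 = 1.77795 m.
A = ½ × 3.87 × 3.5 = 6.7725 m².
Resultant F = γ·h_c·A = 10.05525 × 1.77795 × 6.7725 = 121.077 kN.
I_c = b·h³/36 = 3.87 × 3.5³/36 = 4.60906 m⁴.
Centre of pressure: y_p = y_c + I_c/(y_c·A) = 1.84067 + 4.60906/(1.84067 × 6.7725) = 1.84067 + 0.369732 = 2.2104 m along the plane.
The resultant acts 1.16667 + 0.369732 = 1.5364 m (along the plate) below the hinge at the top edge, so the moment about the hinge is M = F × 1.5364 = 121.077 × 1.5364 = 186.023 kN·m.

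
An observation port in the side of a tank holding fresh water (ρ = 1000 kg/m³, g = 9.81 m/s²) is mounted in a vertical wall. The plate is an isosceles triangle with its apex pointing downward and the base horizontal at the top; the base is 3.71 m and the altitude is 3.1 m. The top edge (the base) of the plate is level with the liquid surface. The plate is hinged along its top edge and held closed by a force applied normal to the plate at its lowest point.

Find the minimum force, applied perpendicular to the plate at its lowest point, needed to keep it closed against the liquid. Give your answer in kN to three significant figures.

P ≈ 29.1 kN

γ = ρg = 1000 × 9.81 = 9810 N/m³ = 9.81 kN/m³.
With the apex down, the centroid sits h/3 = 3.1/3 = 1.03333 m below the base (the top edge), so the centroid depth is h_c = 1.03333 m.
A = ½ × 3.71 × 3.1 = 5.7505 m².
Resultant F = γ·h_c·A = 9.81 × 1.03333 × 5.7505 = 58.2926 kN.
I_c = b·h³/36 = 3.71 × 3.1³/36 = 3.07013 m⁴.
Centre of pressure: y_p = y_c + I_c/(y_c·A) = 1.03333 + 3.07013/(1.03333 × 5.7505) = 1.03333 + 0.516669 = 1.55 m along the plane.
The resultant acts 1.03333 + 0.516669 = 1.55 m (along the plate) below the hinge at the top edge, so the moment about the hinge is M = F × 1.55 = 58.2926 × 1.55 = 90.3535 kN·m.
A normal force at the bottom, 3.1 m from the hinge, must supply this moment: P = 90.3535/3.1 = 29.1463 kN.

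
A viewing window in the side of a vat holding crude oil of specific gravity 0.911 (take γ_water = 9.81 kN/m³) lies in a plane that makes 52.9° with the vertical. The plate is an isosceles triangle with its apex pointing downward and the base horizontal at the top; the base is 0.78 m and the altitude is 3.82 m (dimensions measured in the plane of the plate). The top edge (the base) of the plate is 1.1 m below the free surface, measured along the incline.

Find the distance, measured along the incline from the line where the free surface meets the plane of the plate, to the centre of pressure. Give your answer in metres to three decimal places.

y_p = 2.715 m

γ = 0.911 × 9.81 = 8.93691 kN/m³.
The plate makes 52.9° with the vertical, i.e. θ = 90° − 52.9° = 37.1° to the horizontal. Measuring y along the incline from the free-surface line, vertical depth h = y·sinθ with sinθ = 0.603208.
With the apex down, the centroid sits h/3 = 3.82/3 = 1.27333 m below the base (the top edge), so y_c = 1.1 + 1.27333 = 2.37333 m and h_c = 2.37333 × 0.603208 = 1.43161 m.
A = ½ × 0.78 × 3.82 = 1.4898 m².
Resultant F = γ·h_c·A = 8.93691 × 1.43161 × 1.4898 = 19.0608 kN.
I_c = b·h³/36 = 0.78 × 3.82³/36 = 1.20776 m⁴.
Centre of pressure: y_p = y_c + I_c/(y_c·A) = 2.37333 + 1.20776/(2.37333 × 1.4898) = 2.37333 + 0.341582 = 2.71491 m along the plane.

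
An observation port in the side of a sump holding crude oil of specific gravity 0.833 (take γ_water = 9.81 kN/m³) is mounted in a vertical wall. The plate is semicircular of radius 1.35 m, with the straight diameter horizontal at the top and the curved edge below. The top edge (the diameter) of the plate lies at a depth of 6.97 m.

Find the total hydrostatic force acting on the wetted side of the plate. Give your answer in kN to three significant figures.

γ = 0.833 × 9.81 = 8.17173 kN/m³.
The centroid of a semicircle lies 4r/(3π) = 0.572958 m from the diameter, here below the top edge, so the centroid depth is h_c = 6.97 + 0.572958 = 7.54296 m.
A = πr²/2 = π × 1.35²/2 = 2.86278 m².
Resultant F = γ·h_c·A = 8.17173 × 7.54296 × 2.86278 = 176.459 kN.

F ≈ 176 kN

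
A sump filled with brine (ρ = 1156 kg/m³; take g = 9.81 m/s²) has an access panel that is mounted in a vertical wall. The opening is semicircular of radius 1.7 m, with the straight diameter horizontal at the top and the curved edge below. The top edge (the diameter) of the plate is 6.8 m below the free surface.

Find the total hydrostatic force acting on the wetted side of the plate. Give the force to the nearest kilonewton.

F ≈ 387 kN

γ = ρg = 1156 × 9.81 / 1000 = 11.34036 kN/m³.
The centroid of a semicircle lies 4r/(3π) = 0.721502 m from the diameter, here below the top edge, so the centroid depth is h_c = 6.8 + 0.721502 = 7.5215 m.
A = πr²/2 = π × 1.7²/2 = 4.5396 m².
Resultant F = γ·h_c·A = 11.34036 × 7.5215 × 4.5396 = 387.212 kN.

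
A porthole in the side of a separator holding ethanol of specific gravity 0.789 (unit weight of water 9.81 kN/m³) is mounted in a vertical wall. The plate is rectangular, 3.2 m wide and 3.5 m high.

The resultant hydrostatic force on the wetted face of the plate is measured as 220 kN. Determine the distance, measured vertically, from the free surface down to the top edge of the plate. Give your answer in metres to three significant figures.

d_top ≈ 0.788 m

γ = 0.789 × 9.81 = 7.74009 kN/m³.
A = 3.2 × 3.5 = 11.2 m².
From F = γ·h_c·A, the centroid depth is h_c = 220/(7.74009 × 11.2) = 2.53781 m.
The centroid lies 3.5/2 = 1.75 m below the top edge, so the top edge sits at h_top = 2.53781 − 1.75 = 0.78781 m below the surface.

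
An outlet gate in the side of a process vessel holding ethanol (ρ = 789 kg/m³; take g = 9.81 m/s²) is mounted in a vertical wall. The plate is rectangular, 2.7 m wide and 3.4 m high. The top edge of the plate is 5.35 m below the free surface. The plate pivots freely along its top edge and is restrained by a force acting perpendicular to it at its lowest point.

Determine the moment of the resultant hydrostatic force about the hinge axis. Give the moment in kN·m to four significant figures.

γ = ρg = 789 × 9.81 / 1000 = 7.74009 kN/m³.
The centroid lies 3.4/2 = 1.7 m below the top edge, so the centroid depth is h_c = 5.35 + 1.7 = 7.05 m.
A = 2.7 × 3.4 = 9.18 m².
Resultant F = γ·h_c·A = 7.74009 × 7.05 × 9.18 = 500.931 kN.
I_c = b·h³/12 = 2.7 × 3.4³/12 = 8.8434 m⁴.
Centre of pressure: y_p = y_c + I_c/(y_c·A) = 7.05 + 8.8434/(7.05 × 9.18) = 7.05 + 0.136643 = 7.18664 m along the plane.
The resultant acts 1.7 + 0.136643 = 1.83664 m (along the plate) below the hinge at the top edge, so the moment about the hinge is M = F × 1.83664 = 500.931 × 1.83664 = 920.03 kN·m.

M ≈ 920.0 kN·m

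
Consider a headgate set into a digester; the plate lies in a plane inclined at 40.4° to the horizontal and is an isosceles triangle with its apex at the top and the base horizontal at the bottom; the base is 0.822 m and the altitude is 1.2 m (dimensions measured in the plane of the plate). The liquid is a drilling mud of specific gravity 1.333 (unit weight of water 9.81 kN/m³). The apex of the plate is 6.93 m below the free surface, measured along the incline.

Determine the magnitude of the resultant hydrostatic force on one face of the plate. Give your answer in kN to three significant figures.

F ≈ 32.3 kN

γ = 1.333 × 9.81 = 13.07673 kN/m³.
Let θ = 40.4° be the plate's angle to the horizontal; measure y along the incline from where the plane meets the free surface. Vertical depth h = y·sinθ with sinθ = 0.648120.
With the apex up, the centroid sits 2h/3 = 2 × 1.2/3 = 0.8 m below the apex, so y_c = 6.93 + 0.8 = 7.73 m and h_c = 7.73 × 0.648120 = 5.00997 m.
A = ½ × 0.822 × 1.2 = 0.4932 m².
Resultant F = γ·h_c·A = 13.07673 × 5.00997 × 0.4932 = 32.3115 kN.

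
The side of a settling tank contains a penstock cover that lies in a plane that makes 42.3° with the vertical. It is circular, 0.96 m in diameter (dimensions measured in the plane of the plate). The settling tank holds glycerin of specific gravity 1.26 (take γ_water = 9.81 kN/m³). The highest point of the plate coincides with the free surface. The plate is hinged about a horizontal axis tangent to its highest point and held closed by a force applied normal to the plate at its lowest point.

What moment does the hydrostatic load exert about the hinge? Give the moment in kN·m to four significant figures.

γ = 1.26 × 9.81 = 12.3606 kN/m³.
The plate makes 42.3° with the vertical, i.e. θ = 90° − 42.3° = 47.7° to the horizontal. Measuring y along the incline from the free-surface line, vertical depth h = y·sinθ with sinθ = 0.739631.
The centroid is at the centre, 0.48 m below the top of the plate, so y_c = 0.48 m and h_c = 0.48 × 0.739631 = 0.355023 m.
A = π(0.48)² = 0.723823 m².
Resultant F = γ·h_c·A = 12.3606 × 0.355023 × 0.723823 = 3.17635 kN.
I_c = πr⁴/4 = π × 0.48⁴/4 = 0.0416922 m⁴.
Centre of pressure: y_p = y_c + I_c/(y_c·A) = 0.48 + 0.0416922/(0.48 × 0.723823) = 0.48 + 0.12 = 0.6 m along the plane.
The resultant acts 0.48 + 0.12 = 0.6 m (along the plate) below the hinge at the top edge, so the moment about the hinge is M = F × 0.6 = 3.17635 × 0.6 = 1.90581 kN·m.

M ≈ 1.906 kN·m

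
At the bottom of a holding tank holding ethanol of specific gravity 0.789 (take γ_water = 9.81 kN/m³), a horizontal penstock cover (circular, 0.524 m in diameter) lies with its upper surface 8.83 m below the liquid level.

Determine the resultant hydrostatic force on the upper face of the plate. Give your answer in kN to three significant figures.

F ≈ 14.7 kN

γ = 0.789 × 9.81 = 7.74009 kN/m³.
The plate is horizontal, so pressure is uniform at p = γ·h = 7.74009 × 8.83 = 68.345 kN/m².
A = π(0.262)² = 0.215651 m².
F = p·A = 68.345 × 0.215651 = 14.7387 kN.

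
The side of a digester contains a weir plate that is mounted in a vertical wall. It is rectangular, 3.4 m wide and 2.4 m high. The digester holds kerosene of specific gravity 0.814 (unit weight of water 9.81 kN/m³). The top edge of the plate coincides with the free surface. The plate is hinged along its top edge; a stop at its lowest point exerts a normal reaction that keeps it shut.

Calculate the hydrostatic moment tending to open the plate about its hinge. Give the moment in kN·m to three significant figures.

M ≈ 125 kN·m

γ = 0.814 × 9.81 = 7.98534 kN/m³.
The centroid lies 2.4/2 = 1.2 m below the top edge, so the centroid depth is h_c = 1.2 m.
A = 3.4 × 2.4 = 8.16 m².
Resultant F = γ·h_c·A = 7.98534 × 1.2 × 8.16 = 78.1924 kN.
I_c = b·h³/12 = 3.4 × 2.4³/12 = 3.9168 m⁴.
Centre of pressure: y_p = y_c + I_c/(y_c·A) = 1.2 + 3.9168/(1.2 × 8.16) = 1.2 + 0.4 = 1.6 m along the plane.
The resultant acts 1.2 + 0.4 = 1.6 m (along the plate) below the hinge at the top edge, so the moment about the hinge is M = F × 1.6 = 78.1924 × 1.6 = 125.108 kN·m.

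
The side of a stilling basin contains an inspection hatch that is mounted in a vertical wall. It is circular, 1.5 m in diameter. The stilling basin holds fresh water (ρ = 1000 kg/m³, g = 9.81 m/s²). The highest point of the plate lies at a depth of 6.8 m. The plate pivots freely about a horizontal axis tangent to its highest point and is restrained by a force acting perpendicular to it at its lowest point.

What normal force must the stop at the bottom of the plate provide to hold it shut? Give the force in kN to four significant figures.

P ≈ 67.07 kN

γ = ρg = 1000 × 9.81 = 9810 N/m³ = 9.81 kN/m³.
The centroid is at the centre, 0.75 m below the top of the plate, so the centroid depth is h_c = 6.8 + 0.75 = 7.55 m.
A = π(0.75)² = 1.76715 m².
Resultant F = γ·h_c·A = 9.81 × 7.55 × 1.76715 = 130.885 kN.
I_c = πr⁴/4 = π × 0.75⁴/4 = 0.248505 m⁴.
Centre of pressure: y_p = y_c + I_c/(y_c·A) = 7.55 + 0.248505/(7.55 × 1.76715) = 7.55 + 0.0186258 = 7.56863 m along the plane.
The resultant acts 0.75 + 0.0186258 = 0.768626 m (along the plate) below the hinge at the top edge, so the moment about the hinge is M = F × 0.768626 = 130.885 × 0.768626 = 100.602 kN·m.
A normal force at the bottom, 1.5 m from the hinge, must supply this moment: P = 100.602/1.5 = 67.068 kN.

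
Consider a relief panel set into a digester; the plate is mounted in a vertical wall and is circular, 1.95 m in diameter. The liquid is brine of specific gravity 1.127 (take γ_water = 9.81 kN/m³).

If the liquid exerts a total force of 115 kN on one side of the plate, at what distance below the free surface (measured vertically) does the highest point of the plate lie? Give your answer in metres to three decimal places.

γ = 1.127 × 9.81 = 11.05587 kN/m³.
A = π(0.975)² = 2.98648 m².
From F = γ·h_c·A, the centroid depth is h_c = 115/(11.05587 × 2.98648) = 3.48293 m.
The centroid is at the centre, 0.975 m below the top of the plate, so the highest point sits at h_top = 3.48293 − 0.975 = 2.50793 m below the surface.

d_top ≈ 2.508 m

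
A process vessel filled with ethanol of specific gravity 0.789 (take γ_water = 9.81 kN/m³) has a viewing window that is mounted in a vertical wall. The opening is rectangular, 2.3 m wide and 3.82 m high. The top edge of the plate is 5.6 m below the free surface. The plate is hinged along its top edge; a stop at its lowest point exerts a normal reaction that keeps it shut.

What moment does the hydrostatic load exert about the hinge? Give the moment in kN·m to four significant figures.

γ = 0.789 × 9.81 = 7.74009 kN/m³.
The centroid lies 3.82/2 = 1.91 m below the top edge, so the centroid depth is h_c = 5.6 + 1.91 = 7.51 m.
A = 2.3 × 3.82 = 8.786 m².
Resultant F = γ·h_c·A = 7.74009 × 7.51 × 8.786 = 510.713 kN.
I_c = b·h³/12 = 2.3 × 3.82³/12 = 10.6841 m⁴.
Centre of pressure: y_p = y_c + I_c/(y_c·A) = 7.51 + 10.6841/(7.51 × 8.786) = 7.51 + 0.161922 = 7.67192 m along the plane.
The resultant acts 1.91 + 0.161922 = 2.07192 m (along the plate) below the hinge at the top edge, so the moment about the hinge is M = F × 2.07192 = 510.713 × 2.07192 = 1058.16 kN·m.

M ≈ 1058 kN·m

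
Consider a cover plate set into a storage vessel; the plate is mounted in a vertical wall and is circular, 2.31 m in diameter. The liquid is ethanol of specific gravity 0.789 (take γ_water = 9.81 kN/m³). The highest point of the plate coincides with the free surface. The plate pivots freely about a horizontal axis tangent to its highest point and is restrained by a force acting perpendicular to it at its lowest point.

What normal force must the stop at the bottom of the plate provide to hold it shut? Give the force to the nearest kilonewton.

P ≈ 23 kN

γ = 0.789 × 9.81 = 7.74009 kN/m³.
The centroid is at the centre, 1.155 m below the top of the plate, so the centroid depth is h_c = 1.155 m.
A = π(1.155)² = 4.19096 m².
Resultant F = γ·h_c·A = 7.74009 × 1.155 × 4.19096 = 37.4664 kN.
I_c = πr⁴/4 = π × 1.155⁴/4 = 1.39771 m⁴.
Centre of pressure: y_p = y_c + I_c/(y_c·A) = 1.155 + 1.39771/(1.155 × 4.19096) = 1.155 + 0.28875 = 1.44375 m along the plane.
The resultant acts 1.155 + 0.28875 = 1.44375 m (along the plate) below the hinge at the top edge, so the moment about the hinge is M = F × 1.44375 = 37.4664 × 1.44375 = 54.0921 kN·m.
A normal force at the bottom, 2.31 m from the hinge, must supply this moment: P = 54.0921/2.31 = 23.4165 kN.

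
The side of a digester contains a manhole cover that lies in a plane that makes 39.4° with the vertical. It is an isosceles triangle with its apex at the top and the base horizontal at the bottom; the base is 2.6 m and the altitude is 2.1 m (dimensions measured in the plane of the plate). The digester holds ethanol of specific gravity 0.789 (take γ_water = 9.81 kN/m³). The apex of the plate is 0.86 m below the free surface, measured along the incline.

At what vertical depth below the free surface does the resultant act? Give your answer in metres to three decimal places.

h_p = 1.830 m

γ = 0.789 × 9.81 = 7.74009 kN/m³.
The plate makes 39.4° with the vertical, i.e. θ = 90° − 39.4° = 50.6° to the horizontal. Measuring y along the incline from the free-surface line, vertical depth h = y·sinθ with sinθ = 0.772734.
With the apex up, the centroid sits 2h/3 = 2 × 2.1/3 = 1.4 m below the apex, so y_c = 0.86 + 1.4 = 2.26 m and h_c = 2.26 × 0.772734 = 1.74638 m.
A = ½ × 2.6 × 2.1 = 2.73 m².
Resultant F = γ·h_c·A = 7.74009 × 1.74638 × 2.73 = 36.9018 kN.
I_c = b·h³/36 = 2.6 × 2.1³/36 = 0.66885 m⁴.
Centre of pressure: y_p = y_c + I_c/(y_c·A) = 2.26 + 0.66885/(2.26 × 2.73) = 2.26 + 0.108407 = 2.36841 m along the plane.
Vertically, h_p = y_p·sinθ = 2.36841 × 0.772734 = 1.83015 m.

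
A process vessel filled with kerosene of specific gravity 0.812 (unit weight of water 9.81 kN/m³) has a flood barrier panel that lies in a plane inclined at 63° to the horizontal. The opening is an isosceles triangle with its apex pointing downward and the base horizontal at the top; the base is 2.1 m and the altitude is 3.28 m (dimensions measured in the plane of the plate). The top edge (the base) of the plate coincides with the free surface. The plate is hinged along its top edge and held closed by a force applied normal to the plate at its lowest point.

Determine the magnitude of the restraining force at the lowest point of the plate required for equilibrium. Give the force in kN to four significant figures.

γ = 0.812 × 9.81 = 7.96572 kN/m³.
Let θ = 63° be the plate's angle to the horizontal; measure y along the incline from where the plane meets the free surface. Vertical depth h = y·sinθ with sinθ = 0.891007.
With the apex down, the centroid sits h/3 = 3.28/3 = 1.09333 m below the base (the top edge), so y_c = 1.09333 m and h_c = 1.09333 × 0.891007 = 0.974165 m.
A = ½ × 2.1 × 3.28 = 3.444 m².
Resultant F = γ·h_c·A = 7.96572 × 0.974165 × 3.444 = 26.7252 kN.
I_c = b·h³/36 = 2.1 × 3.28³/36 = 2.05844 m⁴.
Centre of pressure: y_p = y_c + I_c/(y_c·A) = 1.09333 + 2.05844/(1.09333 × 3.444) = 1.09333 + 0.546668 = 1.64 m along the plane.
The resultant acts 1.09333 + 0.546668 = 1.64 m (along the plate) below the hinge at the top edge, so the moment about the hinge is M = F × 1.64 = 26.7252 × 1.64 = 43.8293 kN·m.
A normal force at the bottom, 3.28 m from the hinge, must supply this moment: P = 43.8293/3.28 = 13.3626 kN.

P ≈ 13.36 kN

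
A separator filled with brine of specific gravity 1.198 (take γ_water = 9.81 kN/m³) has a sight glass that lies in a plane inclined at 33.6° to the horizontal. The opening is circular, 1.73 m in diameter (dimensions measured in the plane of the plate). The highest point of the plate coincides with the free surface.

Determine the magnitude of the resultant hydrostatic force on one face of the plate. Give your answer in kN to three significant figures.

F ≈ 13.2 kN

γ = 1.198 × 9.81 = 11.75238 kN/m³.
Let θ = 33.6° be the plate's angle to the horizontal; measure y along the incline from where the plane meets the free surface. Vertical depth h = y·sinθ with sinθ = 0.553392.
The centroid is at the centre, 0.865 m below the top of the plate, so y_c = 0.865 m and h_c = 0.865 × 0.553392 = 0.478684 m.
A = π(0.865)² = 2.35062 m².
Resultant F = γ·h_c·A = 11.75238 × 0.478684 × 2.35062 = 13.2238 kN.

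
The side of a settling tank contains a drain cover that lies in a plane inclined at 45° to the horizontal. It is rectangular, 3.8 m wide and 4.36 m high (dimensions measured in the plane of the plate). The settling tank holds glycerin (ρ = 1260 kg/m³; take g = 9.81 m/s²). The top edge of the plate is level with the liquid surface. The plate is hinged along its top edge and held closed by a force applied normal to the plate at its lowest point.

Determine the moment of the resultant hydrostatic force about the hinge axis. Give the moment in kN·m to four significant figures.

γ = ρg = 1260 × 9.81 / 1000 = 12.3606 kN/m³.
Let θ = 45° be the plate's angle to the horizontal; measure y along the incline from where the plane meets the free surface. Vertical depth h = y·sinθ with sinθ = 0.707107.
The centroid lies 4.36/2 = 2.18 m below the top edge, so y_c = 2.18 m and h_c = 2.18 × 0.707107 = 1.54149 m.
A = 3.8 × 4.36 = 16.568 m².
Resultant F = γ·h_c·A = 12.3606 × 1.54149 × 16.568 = 315.682 kN.
I_c = b·h³/12 = 3.8 × 4.36³/12 = 26.2459 m⁴.
Centre of pressure: y_p = y_c + I_c/(y_c·A) = 2.18 + 26.2459/(2.18 × 16.568) = 2.18 + 0.726666 = 2.90667 m along the plane.
The resultant acts 2.18 + 0.726666 = 2.90667 m (along the plate) below the hinge at the top edge, so the moment about the hinge is M = F × 2.90667 = 315.682 × 2.90667 = 917.583 kN·m.

M ≈ 917.6 kN·m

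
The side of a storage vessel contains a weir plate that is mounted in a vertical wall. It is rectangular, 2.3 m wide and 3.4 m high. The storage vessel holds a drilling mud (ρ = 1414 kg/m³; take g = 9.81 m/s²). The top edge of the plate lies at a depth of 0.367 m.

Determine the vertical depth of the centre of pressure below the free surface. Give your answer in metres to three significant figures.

h_p = 2.53 m

γ = ρg = 1414 × 9.81 / 1000 = 13.87134 kN/m³.
The centroid lies 3.4/2 = 1.7 m below the top edge, so the centroid depth is h_c = 0.367 + 1.7 = 2.067 m.
A = 2.3 × 3.4 = 7.82 m².
Resultant F = γ·h_c·A = 13.87134 × 2.067 × 7.82 = 224.216 kN.
I_c = b·h³/12 = 2.3 × 3.4³/12 = 7.53327 m⁴.
Centre of pressure: y_p = y_c + I_c/(y_c·A) = 2.067 + 7.53327/(2.067 × 7.82) = 2.067 + 0.466054 = 2.53305 m along the plane.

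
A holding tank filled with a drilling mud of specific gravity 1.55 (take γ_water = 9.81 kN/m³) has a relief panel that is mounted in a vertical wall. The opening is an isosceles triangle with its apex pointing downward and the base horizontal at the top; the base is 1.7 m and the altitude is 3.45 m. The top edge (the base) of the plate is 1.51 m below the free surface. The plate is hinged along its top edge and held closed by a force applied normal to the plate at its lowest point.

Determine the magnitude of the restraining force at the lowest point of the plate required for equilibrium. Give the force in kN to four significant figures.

γ = 1.55 × 9.81 = 15.2055 kN/m³.
With the apex down, the centroid sits h/3 = 3.45/3 = 1.15 m below the base (the top edge), so the centroid depth is h_c = 1.51 + 1.15 = 2.66 m.
A = ½ × 1.7 × 3.45 = 2.9325 m².
Resultant F = γ·h_c·A = 15.2055 × 2.66 × 2.9325 = 118.61 kN.
I_c = b·h³/36 = 1.7 × 3.45³/36 = 1.93912 m⁴.
Centre of pressure: y_p = y_c + I_c/(y_c·A) = 2.66 + 1.93912/(2.66 × 2.9325) = 2.66 + 0.248591 = 2.90859 m along the plane.
The resultant acts 1.15 + 0.248591 = 1.39859 m (along the plate) below the hinge at the top edge, so the moment about the hinge is M = F × 1.39859 = 118.61 × 1.39859 = 165.887 kN·m.
A normal force at the bottom, 3.45 m from the hinge, must supply this moment: P = 165.887/3.45 = 48.0832 kN.

P ≈ 48.08 kN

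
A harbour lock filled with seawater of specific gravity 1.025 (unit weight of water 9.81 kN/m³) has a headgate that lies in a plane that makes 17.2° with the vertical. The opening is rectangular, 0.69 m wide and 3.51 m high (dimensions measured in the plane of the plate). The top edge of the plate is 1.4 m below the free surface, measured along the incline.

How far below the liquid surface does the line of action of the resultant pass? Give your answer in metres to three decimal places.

γ = 1.025 × 9.81 = 10.05525 kN/m³.
The plate makes 17.2° with the vertical, i.e. θ = 90° − 17.2° = 72.8° to the horizontal. Measuring y along the incline from the free-surface line, vertical depth h = y·sinθ with sinθ = 0.955278.
The centroid lies 3.51/2 = 1.755 m below the top edge, so y_c = 1.4 + 1.755 = 3.155 m and h_c = 3.155 × 0.955278 = 3.0139 m.
A = 0.69 × 3.51 = 2.4219 m².
Resultant F = γ·h_c·A = 10.05525 × 3.0139 × 2.4219 = 73.3969 kN.
I_c = b·h³/12 = 0.69 × 3.51³/12 = 2.4865 m⁴.
Centre of pressure: y_p = y_c + I_c/(y_c·A) = 3.155 + 2.4865/(3.155 × 2.4219) = 3.155 + 0.325411 = 3.48041 m along the plane.
Vertically, h_p = y_p·sinθ = 3.48041 × 0.955278 = 3.32476 m.

h_p = 3.325 m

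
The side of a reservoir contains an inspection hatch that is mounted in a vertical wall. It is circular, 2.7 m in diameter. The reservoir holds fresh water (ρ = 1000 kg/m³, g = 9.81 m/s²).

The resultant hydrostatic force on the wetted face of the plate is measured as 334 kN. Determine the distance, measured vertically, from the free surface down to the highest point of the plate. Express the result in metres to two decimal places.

γ = ρg = 1000 × 9.81 = 9810 N/m³ = 9.81 kN/m³.
A = π(1.35)² = 5.72555 m².
From F = γ·h_c·A, the centroid depth is h_c = 334/(9.81 × 5.72555) = 5.94648 m.
The centroid is at the centre, 1.35 m below the top of the plate, so the highest point sits at h_top = 5.94648 − 1.35 = 4.59648 m below the surface.

d_top ≈ 4.60 m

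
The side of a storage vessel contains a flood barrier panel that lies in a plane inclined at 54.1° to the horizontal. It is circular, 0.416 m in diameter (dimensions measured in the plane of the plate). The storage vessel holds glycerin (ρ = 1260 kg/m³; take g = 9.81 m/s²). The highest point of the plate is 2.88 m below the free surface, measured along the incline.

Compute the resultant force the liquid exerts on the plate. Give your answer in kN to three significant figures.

γ = ρg = 1260 × 9.81 / 1000 = 12.3606 kN/m³.
Let θ = 54.1° be the plate's angle to the horizontal; measure y along the incline from where the plane meets the free surface. Vertical depth h = y·sinθ with sinθ = 0.810042.
The centroid is at the centre, 0.208 m below the top of the plate, so y_c = 2.88 + 0.208 = 3.088 m and h_c = 3.088 × 0.810042 = 2.50141 m.
A = π(0.208)² = 0.135918 m².
Resultant F = γ·h_c·A = 12.3606 × 2.50141 × 0.135918 = 4.20244 kN.

F ≈ 4.20 kN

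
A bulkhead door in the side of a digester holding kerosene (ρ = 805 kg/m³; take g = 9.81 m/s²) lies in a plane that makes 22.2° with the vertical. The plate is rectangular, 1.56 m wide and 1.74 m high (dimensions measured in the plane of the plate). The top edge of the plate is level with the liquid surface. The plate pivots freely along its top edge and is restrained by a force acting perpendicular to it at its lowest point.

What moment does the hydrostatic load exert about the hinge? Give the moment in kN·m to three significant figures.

γ = ρg = 805 × 9.81 / 1000 = 7.89705 kN/m³.
The plate makes 22.2° with the vertical, i.e. θ = 90° − 22.2° = 67.8° to the horizontal. Measuring y along the incline from the free-surface line, vertical depth h = y·sinθ with sinθ = 0.925871.
The centroid lies 1.74/2 = 0.87 m below the top edge, so y_c = 0.87 m and h_c = 0.87 × 0.925871 = 0.805508 m.
A = 1.56 × 1.74 = 2.7144 m².
Resultant F = γ·h_c·A = 7.89705 × 0.805508 × 2.7144 = 17.2667 kN.
I_c = b·h³/12 = 1.56 × 1.74³/12 = 0.684843 m⁴.
Centre of pressure: y_p = y_c + I_c/(y_c·A) = 0.87 + 0.684843/(0.87 × 2.7144) = 0.87 + 0.29 = 1.16 m along the plane.
The resultant acts 0.87 + 0.29 = 1.16 m (along the plate) below the hinge at the top edge, so the moment about the hinge is M = F × 1.16 = 17.2667 × 1.16 = 20.0294 kN·m.

M ≈ 20.0 kN·m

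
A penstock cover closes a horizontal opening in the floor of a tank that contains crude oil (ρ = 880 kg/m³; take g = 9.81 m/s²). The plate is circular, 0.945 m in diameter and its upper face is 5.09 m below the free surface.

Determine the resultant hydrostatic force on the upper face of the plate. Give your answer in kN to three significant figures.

γ = ρg = 880 × 9.81 / 1000 = 8.6328 kN/m³.
The plate is horizontal, so pressure is uniform at p = γ·h = 8.6328 × 5.09 = 43.941 kN/m².
A = π(0.4725)² = 0.70138 m².
F = p·A = 43.941 × 0.70138 = 30.8193 kN.

F ≈ 30.8 kN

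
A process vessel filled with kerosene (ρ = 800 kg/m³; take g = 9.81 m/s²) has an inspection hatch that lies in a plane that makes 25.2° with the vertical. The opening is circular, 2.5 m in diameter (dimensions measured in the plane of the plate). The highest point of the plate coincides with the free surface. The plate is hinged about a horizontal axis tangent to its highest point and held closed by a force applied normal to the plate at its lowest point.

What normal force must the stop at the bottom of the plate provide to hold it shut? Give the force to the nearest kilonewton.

γ = ρg = 800 × 9.81 / 1000 = 7.848 kN/m³.
The plate makes 25.2° with the vertical, i.e. θ = 90° − 25.2° = 64.8° to the horizontal. Measuring y along the incline from the free-surface line, vertical depth h = y·sinθ with sinθ = 0.904827.
The centroid is at the centre, 1.25 m below the top of the plate, so y_c = 1.25 m and h_c = 1.25 × 0.904827 = 1.13103 m.
A = π(1.25)² = 4.90874 m².
Resultant F = γ·h_c·A = 7.848 × 1.13103 × 4.90874 = 43.5716 kN.
I_c = πr⁴/4 = π × 1.25⁴/4 = 1.91748 m⁴.
Centre of pressure: y_p = y_c + I_c/(y_c·A) = 1.25 + 1.91748/(1.25 × 4.90874) = 1.25 + 0.312501 = 1.5625 m along the plane.
The resultant acts 1.25 + 0.312501 = 1.5625 m (along the plate) below the hinge at the top edge, so the moment about the hinge is M = F × 1.5625 = 43.5716 × 1.5625 = 68.0806 kN·m.
A normal force at the bottom, 2.5 m from the hinge, must supply this moment: P = 68.0806/2.5 = 27.2322 kN.

P ≈ 27 kN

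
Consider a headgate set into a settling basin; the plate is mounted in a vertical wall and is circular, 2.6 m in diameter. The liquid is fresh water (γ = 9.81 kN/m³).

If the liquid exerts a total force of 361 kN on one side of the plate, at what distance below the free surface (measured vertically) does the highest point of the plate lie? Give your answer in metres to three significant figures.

γ = 9.81 kN/m³.
A = π(1.3)² = 5.30929 m².
From F = γ·h_c·A, the centroid depth is h_c = 361/(9.81 × 5.30929) = 6.93109 m.
The centroid is at the centre, 1.3 m below the top of the plate, so the highest point sits at h_top = 6.93109 − 1.3 = 5.63109 m below the surface.

d_top ≈ 5.63 m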